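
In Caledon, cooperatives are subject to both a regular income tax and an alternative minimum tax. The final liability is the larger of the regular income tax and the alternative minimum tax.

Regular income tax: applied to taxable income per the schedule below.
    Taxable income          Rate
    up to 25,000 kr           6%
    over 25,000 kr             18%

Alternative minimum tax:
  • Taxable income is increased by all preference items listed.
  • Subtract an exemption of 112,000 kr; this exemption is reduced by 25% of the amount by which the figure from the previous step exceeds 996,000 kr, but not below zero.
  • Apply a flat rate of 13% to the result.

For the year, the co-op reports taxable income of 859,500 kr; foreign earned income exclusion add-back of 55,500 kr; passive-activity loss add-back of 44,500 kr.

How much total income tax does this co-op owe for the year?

Alternative minimum tax:
  Adjusted income: 859,500 kr + 55,500 kr + 44,500 kr = 959,500 kr
  Exemption: 959,500 kr ≤ 996,000 kr, so full 112,000 kr applies
  Base: 959,500 kr − 112,000 kr = 847,500 kr
  847,500 kr × 13% = 110,175 kr

Regular income tax:
  25,000 kr × 6% = 1,500 kr
  834,500 kr × 18% = 150,210 kr
  → 151,710 kr

151,710 kr > 110,175 kr, so the regular income tax governs.

151,710 kr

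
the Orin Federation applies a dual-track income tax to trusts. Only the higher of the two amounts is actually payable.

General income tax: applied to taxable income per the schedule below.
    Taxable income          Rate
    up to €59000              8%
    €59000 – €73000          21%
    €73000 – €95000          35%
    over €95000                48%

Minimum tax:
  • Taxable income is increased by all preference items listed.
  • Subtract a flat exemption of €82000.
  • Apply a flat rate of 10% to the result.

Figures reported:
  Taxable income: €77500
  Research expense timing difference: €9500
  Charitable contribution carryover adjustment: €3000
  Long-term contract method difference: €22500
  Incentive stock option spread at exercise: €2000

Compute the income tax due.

Minimum tax:
  Adjusted income: €77500 + €9500 + €3000 + €22500 + €2000 = €114500
  Less exemption €82000 → base €32500
  €32500 × 10% = €3250

General income tax:
  €59000 × 8% = €4720
  €14000 × 21% = €2940
  €4500 × 35% = €1575
  → €9235

€9235 > €3250, so the general income tax governs.

€9235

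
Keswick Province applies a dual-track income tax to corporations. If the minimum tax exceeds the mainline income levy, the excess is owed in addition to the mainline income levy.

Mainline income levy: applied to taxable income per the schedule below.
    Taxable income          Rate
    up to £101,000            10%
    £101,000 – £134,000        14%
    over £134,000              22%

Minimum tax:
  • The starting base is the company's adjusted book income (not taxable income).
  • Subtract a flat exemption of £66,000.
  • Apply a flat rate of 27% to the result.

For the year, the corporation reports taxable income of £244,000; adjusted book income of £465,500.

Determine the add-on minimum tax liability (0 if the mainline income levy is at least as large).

£68,945

Mainline income levy:
  £101,000 × 10% = £10,100
  £33,000 × 14% = £4,620
  £110,000 × 22% = £24,200
  → £38,920

Minimum tax:
  Base (adjusted book income): £465,500
  Less exemption £66,000 → base £399,500
  £399,500 × 27% = £107,865

Excess of minimum tax over mainline income levy: £107,865 − £38,920 = £68,945.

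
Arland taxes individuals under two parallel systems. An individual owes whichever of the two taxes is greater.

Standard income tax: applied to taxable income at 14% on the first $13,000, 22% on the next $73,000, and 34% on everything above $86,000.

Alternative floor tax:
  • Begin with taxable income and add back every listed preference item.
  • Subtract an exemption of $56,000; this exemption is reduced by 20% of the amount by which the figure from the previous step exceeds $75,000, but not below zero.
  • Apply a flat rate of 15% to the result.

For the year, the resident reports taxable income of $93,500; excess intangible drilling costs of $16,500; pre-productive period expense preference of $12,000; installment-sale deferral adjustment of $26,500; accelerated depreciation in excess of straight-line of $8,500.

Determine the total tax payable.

$20,430

Standard income tax:
  $13,000 × 14% = $1,820
  $73,000 × 22% = $16,060
  $7,500 × 34% = $2,550
  → $20,430

Alternative floor tax:
  Adjusted income: $93,500 + $16,500 + $12,000 + $26,500 + $8,500 = $157,000
  Exemption: $56,000 − 20% × ($157,000 − $75,000) = $56,000 − $16,400 = $39,600
  Base: $157,000 − $39,600 = $117,400
  $117,400 × 15% = $17,610

$20,430 > $17,610, so the standard income tax governs.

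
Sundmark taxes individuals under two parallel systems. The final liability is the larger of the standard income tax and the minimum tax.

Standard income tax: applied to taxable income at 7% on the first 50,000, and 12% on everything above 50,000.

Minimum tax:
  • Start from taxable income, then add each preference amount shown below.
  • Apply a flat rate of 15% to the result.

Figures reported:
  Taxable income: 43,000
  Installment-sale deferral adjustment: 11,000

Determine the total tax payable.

Minimum tax:
  Adjusted income: 43,000 + 11,000 = 54,000
  54,000 × 15% = 8,100

Standard income tax:
  43,000 × 7% = 3,010

8,100 > 3,010, so the minimum tax is the binding amount.

8,100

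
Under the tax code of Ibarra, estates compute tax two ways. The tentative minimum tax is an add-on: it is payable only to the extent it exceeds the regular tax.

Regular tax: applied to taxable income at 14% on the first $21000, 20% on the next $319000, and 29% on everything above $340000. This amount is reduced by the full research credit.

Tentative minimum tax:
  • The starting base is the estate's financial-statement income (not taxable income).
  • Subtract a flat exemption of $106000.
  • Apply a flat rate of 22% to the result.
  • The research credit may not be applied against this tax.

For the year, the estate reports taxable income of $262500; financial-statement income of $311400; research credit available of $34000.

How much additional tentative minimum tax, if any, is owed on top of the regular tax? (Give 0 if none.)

Regular tax:
  $21000 × 14% = $2940
  $241500 × 20% = $48300
  → $51240
  Less research credit $34000 → $17240

Tentative minimum tax:
  Base (financial-statement income): $311400
  Less exemption $106000 → base $205400
  $205400 × 22% = $45188

Excess of tentative minimum tax over regular tax: $45188 − $17240 = $27948.

$27948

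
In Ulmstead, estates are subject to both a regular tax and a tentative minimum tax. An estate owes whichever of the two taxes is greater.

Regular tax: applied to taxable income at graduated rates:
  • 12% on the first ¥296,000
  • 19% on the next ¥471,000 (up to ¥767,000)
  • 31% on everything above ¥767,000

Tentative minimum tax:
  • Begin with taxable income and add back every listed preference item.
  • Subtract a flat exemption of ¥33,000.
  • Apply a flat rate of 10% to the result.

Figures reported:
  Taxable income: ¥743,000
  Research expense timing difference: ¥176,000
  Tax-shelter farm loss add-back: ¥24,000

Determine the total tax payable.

Tentative minimum tax:
  Adjusted income: ¥743,000 + ¥176,000 + ¥24,000 = ¥943,000
  Less exemption ¥33,000 → base ¥910,000
  ¥910,000 × 10% = ¥91,000

Regular tax:
  ¥296,000 × 12% = ¥35,520
  ¥447,000 × 19% = ¥84,930
  → ¥120,450

¥120,450 > ¥91,000, so the regular tax governs.

¥120,450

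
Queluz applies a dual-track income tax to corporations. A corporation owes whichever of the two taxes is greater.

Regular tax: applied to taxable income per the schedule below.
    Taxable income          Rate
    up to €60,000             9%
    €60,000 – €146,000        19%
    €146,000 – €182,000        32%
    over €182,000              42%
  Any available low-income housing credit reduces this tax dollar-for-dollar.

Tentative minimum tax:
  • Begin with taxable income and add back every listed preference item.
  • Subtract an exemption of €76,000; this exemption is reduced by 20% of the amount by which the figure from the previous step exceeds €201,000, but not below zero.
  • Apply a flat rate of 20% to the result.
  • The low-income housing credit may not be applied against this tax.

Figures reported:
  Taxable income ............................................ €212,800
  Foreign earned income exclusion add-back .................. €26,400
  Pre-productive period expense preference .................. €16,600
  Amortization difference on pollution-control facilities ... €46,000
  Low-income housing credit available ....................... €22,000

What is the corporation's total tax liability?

Tentative minimum tax:
  Adjusted income: €212,800 + €26,400 + €16,600 + €46,000 = €301,800
  Exemption: €76,000 − 20% × (€301,800 − €201,000) = €76,000 − €20,160 = €55,840
  Base: €301,800 − €55,840 = €245,960
  €245,960 × 20% = €49,192

Regular tax:
  €60,000 × 9% = €5,400
  €86,000 × 19% = €16,340
  €36,000 × 32% = €11,520
  €30,800 × 42% = €12,936
  → €46,196
  Less low-income housing credit €22,000 → €24,196

€49,192 > €24,196, so the tentative minimum tax is the binding amount.

€49,192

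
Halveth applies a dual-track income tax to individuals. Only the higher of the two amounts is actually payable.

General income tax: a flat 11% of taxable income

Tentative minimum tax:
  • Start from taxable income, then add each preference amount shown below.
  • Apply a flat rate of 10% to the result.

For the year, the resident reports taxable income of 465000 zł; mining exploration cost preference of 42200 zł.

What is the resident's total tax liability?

51150 zł

Tentative minimum tax:
  Adjusted income: 465000 zł + 42200 zł = 507200 zł
  507200 zł × 10% = 50720 zł

General income tax:
  465000 zł × 11% = 51150 zł

51150 zł > 50720 zł, so the general income tax governs.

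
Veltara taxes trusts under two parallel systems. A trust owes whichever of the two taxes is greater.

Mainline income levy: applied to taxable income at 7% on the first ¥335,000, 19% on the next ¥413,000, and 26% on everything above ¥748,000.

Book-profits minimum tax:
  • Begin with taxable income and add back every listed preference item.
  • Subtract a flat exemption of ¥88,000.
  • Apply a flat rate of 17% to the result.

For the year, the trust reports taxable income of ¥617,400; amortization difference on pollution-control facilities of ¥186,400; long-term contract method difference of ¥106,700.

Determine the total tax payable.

¥139,825

Mainline income levy:
  ¥335,000 × 7% = ¥23,450
  ¥282,400 × 19% = ¥53,656
  → ¥77,106

Book-profits minimum tax:
  Adjusted income: ¥617,400 + ¥186,400 + ¥106,700 = ¥910,500
  Less exemption ¥88,000 → base ¥822,500
  ¥822,500 × 17% = ¥139,825

¥139,825 > ¥77,106, so the book-profits minimum tax is the binding amount.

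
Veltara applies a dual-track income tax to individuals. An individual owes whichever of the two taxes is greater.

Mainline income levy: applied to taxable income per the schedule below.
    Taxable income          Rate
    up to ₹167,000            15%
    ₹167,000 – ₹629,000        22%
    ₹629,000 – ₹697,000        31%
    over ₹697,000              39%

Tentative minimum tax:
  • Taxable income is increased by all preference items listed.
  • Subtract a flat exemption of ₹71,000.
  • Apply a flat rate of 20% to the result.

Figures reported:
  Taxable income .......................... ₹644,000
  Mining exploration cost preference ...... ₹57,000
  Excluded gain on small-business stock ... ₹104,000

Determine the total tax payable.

Tentative minimum tax:
  Adjusted income: ₹644,000 + ₹57,000 + ₹104,000 = ₹805,000
  Less exemption ₹71,000 → base ₹734,000
  ₹734,000 × 20% = ₹146,800

Mainline income levy:
  ₹167,000 × 15% = ₹25,050
  ₹462,000 × 22% = ₹101,640
  ₹15,000 × 31% = ₹4,650
  → ₹131,340

₹146,800 > ₹131,340, so the tentative minimum tax is the binding amount.

₹146,800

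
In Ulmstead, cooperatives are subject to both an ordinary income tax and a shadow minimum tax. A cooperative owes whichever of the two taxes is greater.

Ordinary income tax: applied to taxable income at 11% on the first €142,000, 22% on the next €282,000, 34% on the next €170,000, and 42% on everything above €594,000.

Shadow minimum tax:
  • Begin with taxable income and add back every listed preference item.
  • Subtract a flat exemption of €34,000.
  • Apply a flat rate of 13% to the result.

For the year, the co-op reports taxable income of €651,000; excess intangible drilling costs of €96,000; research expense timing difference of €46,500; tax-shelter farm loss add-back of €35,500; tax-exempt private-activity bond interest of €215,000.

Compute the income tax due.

Ordinary income tax:
  €142,000 × 11% = €15,620
  €282,000 × 22% = €62,040
  €170,000 × 34% = €57,800
  €57,000 × 42% = €23,940
  → €159,400

Shadow minimum tax:
  Adjusted income: €651,000 + €96,000 + €46,500 + €35,500 + €215,000 = €1,044,000
  Less exemption €34,000 → base €1,010,000
  €1,010,000 × 13% = €131,300

€159,400 > €131,300, so the ordinary income tax governs.

€159,400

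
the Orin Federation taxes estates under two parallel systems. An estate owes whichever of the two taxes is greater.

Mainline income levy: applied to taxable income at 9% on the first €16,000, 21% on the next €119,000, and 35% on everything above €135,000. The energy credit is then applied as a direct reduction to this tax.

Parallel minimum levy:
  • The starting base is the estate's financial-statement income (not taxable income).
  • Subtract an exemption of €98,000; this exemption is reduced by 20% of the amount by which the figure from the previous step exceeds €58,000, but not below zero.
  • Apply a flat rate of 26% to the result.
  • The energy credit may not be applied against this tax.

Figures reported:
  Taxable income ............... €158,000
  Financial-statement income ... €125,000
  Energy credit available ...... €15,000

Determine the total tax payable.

€19,480

Parallel minimum levy:
  Base (financial-statement income): €125,000
  Exemption: €98,000 − 20% × (€125,000 − €58,000) = €98,000 − €13,400 = €84,600
  Base: €125,000 − €84,600 = €40,400
  €40,400 × 26% = €10,504

Mainline income levy:
  €16,000 × 9% = €1,440
  €119,000 × 21% = €24,990
  €23,000 × 35% = €8,050
  → €34,480
  Less energy credit €15,000 → €19,480

€19,480 > €10,504, so the mainline income levy governs.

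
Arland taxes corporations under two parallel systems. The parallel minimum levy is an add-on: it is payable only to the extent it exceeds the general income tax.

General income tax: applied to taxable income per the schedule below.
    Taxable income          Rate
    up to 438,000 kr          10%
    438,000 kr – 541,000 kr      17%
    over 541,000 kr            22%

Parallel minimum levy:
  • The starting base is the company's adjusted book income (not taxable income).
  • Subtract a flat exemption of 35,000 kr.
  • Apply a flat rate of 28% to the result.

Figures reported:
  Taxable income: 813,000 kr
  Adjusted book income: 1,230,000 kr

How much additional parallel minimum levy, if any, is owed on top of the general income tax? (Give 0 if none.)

213,450 kr

Parallel minimum levy:
  Base (adjusted book income): 1,230,000 kr
  Less exemption 35,000 kr → base 1,195,000 kr
  1,195,000 kr × 28% = 334,600 kr

General income tax:
  438,000 kr × 10% = 43,800 kr
  103,000 kr × 17% = 17,510 kr
  272,000 kr × 22% = 59,840 kr
  → 121,150 kr

Excess of parallel minimum levy over general income tax: 334,600 kr − 121,150 kr = 213,450 kr.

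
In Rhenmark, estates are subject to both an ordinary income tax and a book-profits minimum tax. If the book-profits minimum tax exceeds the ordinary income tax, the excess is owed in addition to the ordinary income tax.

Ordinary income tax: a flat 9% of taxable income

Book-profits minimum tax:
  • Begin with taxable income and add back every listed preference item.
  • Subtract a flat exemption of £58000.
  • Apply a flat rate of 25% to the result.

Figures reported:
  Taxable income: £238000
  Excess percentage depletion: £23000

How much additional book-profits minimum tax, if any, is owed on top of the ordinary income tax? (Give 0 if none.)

£29330

Ordinary income tax:
  £238000 × 9% = £21420

Book-profits minimum tax:
  Adjusted income: £238000 + £23000 = £261000
  Less exemption £58000 → base £203000
  £203000 × 25% = £50750

Excess of book-profits minimum tax over ordinary income tax: £50750 − £21420 = £29330.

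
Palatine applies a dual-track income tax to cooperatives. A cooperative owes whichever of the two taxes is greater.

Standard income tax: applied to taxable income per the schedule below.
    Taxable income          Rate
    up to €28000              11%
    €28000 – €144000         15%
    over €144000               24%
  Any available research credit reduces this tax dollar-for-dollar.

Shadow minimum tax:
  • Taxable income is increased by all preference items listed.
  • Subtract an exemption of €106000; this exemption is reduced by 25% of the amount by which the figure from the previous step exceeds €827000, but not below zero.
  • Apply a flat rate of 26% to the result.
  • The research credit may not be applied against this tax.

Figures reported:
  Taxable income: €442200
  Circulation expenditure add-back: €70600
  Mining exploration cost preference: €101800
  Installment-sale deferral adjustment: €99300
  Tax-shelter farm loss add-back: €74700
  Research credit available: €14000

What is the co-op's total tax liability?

€177476

Shadow minimum tax:
  Adjusted income: €442200 + €70600 + €101800 + €99300 + €74700 = €788600
  Exemption: €788600 ≤ €827000, so full €106000 applies
  Base: €788600 − €106000 = €682600
  €682600 × 26% = €177476

Standard income tax:
  €28000 × 11% = €3080
  €116000 × 15% = €17400
  €298200 × 24% = €71568
  → €92048
  Less research credit €14000 → €78048

€177476 > €78048, so the shadow minimum tax is the binding amount.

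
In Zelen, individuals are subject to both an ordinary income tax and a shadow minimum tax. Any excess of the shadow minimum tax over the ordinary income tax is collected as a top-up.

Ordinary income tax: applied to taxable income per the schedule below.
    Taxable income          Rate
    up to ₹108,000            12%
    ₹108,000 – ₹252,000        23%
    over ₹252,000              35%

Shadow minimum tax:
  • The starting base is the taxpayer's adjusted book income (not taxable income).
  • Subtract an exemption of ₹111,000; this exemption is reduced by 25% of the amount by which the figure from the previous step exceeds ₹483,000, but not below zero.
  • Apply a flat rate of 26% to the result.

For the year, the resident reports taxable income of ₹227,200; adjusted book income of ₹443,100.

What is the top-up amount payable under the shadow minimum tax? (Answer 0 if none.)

₹45,970

Ordinary income tax:
  ₹108,000 × 12% = ₹12,960
  ₹119,200 × 23% = ₹27,416
  → ₹40,376

Shadow minimum tax:
  Base (adjusted book income): ₹443,100
  Exemption: ₹443,100 ≤ ₹483,000, so full ₹111,000 applies
  Base: ₹443,100 − ₹111,000 = ₹332,100
  ₹332,100 × 26% = ₹86,346

Excess of shadow minimum tax over ordinary income tax: ₹86,346 − ₹40,376 = ₹45,970.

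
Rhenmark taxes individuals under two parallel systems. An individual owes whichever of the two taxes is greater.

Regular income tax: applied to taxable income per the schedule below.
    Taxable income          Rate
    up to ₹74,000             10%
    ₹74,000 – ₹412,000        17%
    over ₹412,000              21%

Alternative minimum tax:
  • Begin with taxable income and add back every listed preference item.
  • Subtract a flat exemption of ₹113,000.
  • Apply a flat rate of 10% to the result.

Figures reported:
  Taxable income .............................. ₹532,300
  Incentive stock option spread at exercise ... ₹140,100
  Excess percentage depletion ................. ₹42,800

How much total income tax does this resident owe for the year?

Alternative minimum tax:
  Adjusted income: ₹532,300 + ₹140,100 + ₹42,800 = ₹715,200
  Less exemption ₹113,000 → base ₹602,200
  ₹602,200 × 10% = ₹60,220

Regular income tax:
  ₹74,000 × 10% = ₹7,400
  ₹338,000 × 17% = ₹57,460
  ₹120,300 × 21% = ₹25,263
  → ₹90,123

₹90,123 > ₹60,220, so the regular income tax governs.

₹90,123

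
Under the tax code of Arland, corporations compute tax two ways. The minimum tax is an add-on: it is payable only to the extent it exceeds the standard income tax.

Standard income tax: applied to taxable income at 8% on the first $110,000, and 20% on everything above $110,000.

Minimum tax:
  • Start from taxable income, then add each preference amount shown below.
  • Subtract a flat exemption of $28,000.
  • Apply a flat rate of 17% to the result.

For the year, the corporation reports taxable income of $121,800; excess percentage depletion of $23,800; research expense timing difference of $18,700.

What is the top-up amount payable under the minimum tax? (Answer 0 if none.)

$12,011

Standard income tax:
  $110,000 × 8% = $8,800
  $11,800 × 20% = $2,360
  → $11,160

Minimum tax:
  Adjusted income: $121,800 + $23,800 + $18,700 = $164,300
  Less exemption $28,000 → base $136,300
  $136,300 × 17% = $23,171

Excess of minimum tax over standard income tax: $23,171 − $11,160 = $12,011.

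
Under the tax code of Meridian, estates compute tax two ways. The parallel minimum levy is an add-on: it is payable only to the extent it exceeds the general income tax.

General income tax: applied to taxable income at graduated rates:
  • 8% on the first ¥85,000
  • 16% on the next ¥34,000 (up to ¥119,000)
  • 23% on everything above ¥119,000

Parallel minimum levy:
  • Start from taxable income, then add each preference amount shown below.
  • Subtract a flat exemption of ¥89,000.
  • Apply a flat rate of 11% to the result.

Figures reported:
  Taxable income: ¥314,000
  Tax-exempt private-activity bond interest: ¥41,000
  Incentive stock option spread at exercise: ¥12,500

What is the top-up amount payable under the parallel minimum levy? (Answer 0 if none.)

General income tax:
  ¥85,000 × 8% = ¥6,800
  ¥34,000 × 16% = ¥5,440
  ¥195,000 × 23% = ¥44,850
  → ¥57,090

Parallel minimum levy:
  Adjusted income: ¥314,000 + ¥41,000 + ¥12,500 = ¥367,500
  Less exemption ¥89,000 → base ¥278,500
  ¥278,500 × 11% = ¥30,635

¥30,635 ≤ ¥57,090, so no add-on is due.

¥0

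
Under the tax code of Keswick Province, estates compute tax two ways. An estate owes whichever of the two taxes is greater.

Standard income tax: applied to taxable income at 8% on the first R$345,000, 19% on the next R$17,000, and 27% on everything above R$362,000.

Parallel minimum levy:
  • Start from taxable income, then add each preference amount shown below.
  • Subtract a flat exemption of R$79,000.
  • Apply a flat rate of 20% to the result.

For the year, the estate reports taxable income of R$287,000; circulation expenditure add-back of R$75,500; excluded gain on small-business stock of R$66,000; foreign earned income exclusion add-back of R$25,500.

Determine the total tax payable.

Parallel minimum levy:
  Adjusted income: R$287,000 + R$75,500 + R$66,000 + R$25,500 = R$454,000
  Less exemption R$79,000 → base R$375,000
  R$375,000 × 20% = R$75,000

Standard income tax:
  R$287,000 × 8% = R$22,960

R$75,000 > R$22,960, so the parallel minimum levy is the binding amount.

R$75,000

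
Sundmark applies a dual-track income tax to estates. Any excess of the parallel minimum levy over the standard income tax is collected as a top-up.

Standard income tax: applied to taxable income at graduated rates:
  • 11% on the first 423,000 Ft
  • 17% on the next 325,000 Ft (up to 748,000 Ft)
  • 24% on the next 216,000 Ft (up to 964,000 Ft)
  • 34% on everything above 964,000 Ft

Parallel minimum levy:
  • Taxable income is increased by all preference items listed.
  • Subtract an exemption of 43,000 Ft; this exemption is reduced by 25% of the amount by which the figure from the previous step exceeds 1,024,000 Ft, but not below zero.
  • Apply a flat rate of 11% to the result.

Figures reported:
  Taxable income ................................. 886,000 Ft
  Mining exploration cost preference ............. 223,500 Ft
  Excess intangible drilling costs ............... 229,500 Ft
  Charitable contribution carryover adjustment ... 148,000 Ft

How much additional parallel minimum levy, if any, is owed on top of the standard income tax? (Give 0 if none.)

Parallel minimum levy:
  Adjusted income: 886,000 Ft + 223,500 Ft + 229,500 Ft + 148,000 Ft = 1,487,000 Ft
  Exemption: 25% × (1,487,000 Ft − 1,024,000 Ft) = 115,750 Ft ≥ 43,000 Ft, so the exemption is fully phased out
  Base: 1,487,000 Ft − 0 Ft = 1,487,000 Ft
  1,487,000 Ft × 11% = 163,570 Ft

Standard income tax:
  423,000 Ft × 11% = 46,530 Ft
  325,000 Ft × 17% = 55,250 Ft
  138,000 Ft × 24% = 33,120 Ft
  → 134,900 Ft

Excess of parallel minimum levy over standard income tax: 163,570 Ft − 134,900 Ft = 28,670 Ft.

28,670 Ft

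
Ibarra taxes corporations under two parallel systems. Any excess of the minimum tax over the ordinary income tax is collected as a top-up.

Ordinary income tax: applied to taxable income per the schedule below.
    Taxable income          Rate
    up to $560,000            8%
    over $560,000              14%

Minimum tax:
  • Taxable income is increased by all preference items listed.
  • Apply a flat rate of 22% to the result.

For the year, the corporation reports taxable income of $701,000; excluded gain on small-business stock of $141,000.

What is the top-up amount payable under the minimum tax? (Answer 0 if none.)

Ordinary income tax:
  $560,000 × 8% = $44,800
  $141,000 × 14% = $19,740
  → $64,540

Minimum tax:
  Adjusted income: $701,000 + $141,000 = $842,000
  $842,000 × 22% = $185,240

Excess of minimum tax over ordinary income tax: $185,240 − $64,540 = $120,700.

$120,700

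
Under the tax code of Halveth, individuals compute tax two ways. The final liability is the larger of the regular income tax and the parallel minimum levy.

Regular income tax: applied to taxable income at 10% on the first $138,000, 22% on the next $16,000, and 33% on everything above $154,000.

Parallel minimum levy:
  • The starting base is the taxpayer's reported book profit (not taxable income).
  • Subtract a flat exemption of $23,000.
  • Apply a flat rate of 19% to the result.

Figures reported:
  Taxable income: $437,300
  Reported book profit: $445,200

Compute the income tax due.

Parallel minimum levy:
  Base (reported book profit): $445,200
  Less exemption $23,000 → base $422,200
  $422,200 × 19% = $80,218

Regular income tax:
  $138,000 × 10% = $13,800
  $16,000 × 22% = $3,520
  $283,300 × 33% = $93,489
  → $110,809

$110,809 > $80,218, so the regular income tax governs.

$110,809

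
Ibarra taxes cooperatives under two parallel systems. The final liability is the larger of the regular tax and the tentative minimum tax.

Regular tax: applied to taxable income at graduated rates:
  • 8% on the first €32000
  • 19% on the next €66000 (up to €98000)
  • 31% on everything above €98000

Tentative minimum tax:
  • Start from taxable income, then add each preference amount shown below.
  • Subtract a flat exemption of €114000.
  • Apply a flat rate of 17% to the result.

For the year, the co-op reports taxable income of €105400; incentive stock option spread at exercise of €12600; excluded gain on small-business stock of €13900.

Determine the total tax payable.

€17394

Regular tax:
  €32000 × 8% = €2560
  €66000 × 19% = €12540
  €7400 × 31% = €2294
  → €17394

Tentative minimum tax:
  Adjusted income: €105400 + €12600 + €13900 = €131900
  Less exemption €114000 → base €17900
  €17900 × 17% = €3043

€17394 > €3043, so the regular tax governs.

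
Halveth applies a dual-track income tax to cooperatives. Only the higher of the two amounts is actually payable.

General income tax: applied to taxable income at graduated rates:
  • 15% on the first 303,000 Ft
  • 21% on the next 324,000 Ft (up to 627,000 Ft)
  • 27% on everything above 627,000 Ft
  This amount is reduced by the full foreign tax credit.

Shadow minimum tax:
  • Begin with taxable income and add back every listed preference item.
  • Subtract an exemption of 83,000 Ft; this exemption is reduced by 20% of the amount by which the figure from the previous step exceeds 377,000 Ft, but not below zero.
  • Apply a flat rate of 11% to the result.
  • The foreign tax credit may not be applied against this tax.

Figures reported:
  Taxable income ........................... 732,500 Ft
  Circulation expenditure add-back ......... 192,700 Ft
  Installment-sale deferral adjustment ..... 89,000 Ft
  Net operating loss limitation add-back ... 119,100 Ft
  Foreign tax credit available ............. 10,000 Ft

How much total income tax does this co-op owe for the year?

131,975 Ft

General income tax:
  303,000 Ft × 15% = 45,450 Ft
  324,000 Ft × 21% = 68,040 Ft
  105,500 Ft × 27% = 28,485 Ft
  → 141,975 Ft
  Less foreign tax credit 10,000 Ft → 131,975 Ft

Shadow minimum tax:
  Adjusted income: 732,500 Ft + 192,700 Ft + 89,000 Ft + 119,100 Ft = 1,133,300 Ft
  Exemption: 20% × (1,133,300 Ft − 377,000 Ft) = 151,260 Ft ≥ 83,000 Ft, so the exemption is fully phased out
  Base: 1,133,300 Ft − 0 Ft = 1,133,300 Ft
  1,133,300 Ft × 11% = 124,663 Ft

131,975 Ft > 124,663 Ft, so the general income tax governs.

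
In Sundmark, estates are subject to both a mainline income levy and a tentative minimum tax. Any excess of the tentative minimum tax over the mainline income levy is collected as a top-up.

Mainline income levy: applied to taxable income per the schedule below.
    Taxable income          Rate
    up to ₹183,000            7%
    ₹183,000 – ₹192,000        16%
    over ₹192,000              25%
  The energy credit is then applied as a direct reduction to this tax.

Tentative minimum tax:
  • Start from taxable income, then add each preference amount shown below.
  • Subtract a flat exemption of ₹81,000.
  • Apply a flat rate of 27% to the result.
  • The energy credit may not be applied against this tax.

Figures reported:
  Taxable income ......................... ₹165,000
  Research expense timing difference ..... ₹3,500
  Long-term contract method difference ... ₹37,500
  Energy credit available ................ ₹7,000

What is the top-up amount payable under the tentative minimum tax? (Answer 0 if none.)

₹29,200

Mainline income levy:
  ₹165,000 × 7% = ₹11,550
  Less energy credit ₹7,000 → ₹4,550

Tentative minimum tax:
  Adjusted income: ₹165,000 + ₹3,500 + ₹37,500 = ₹206,000
  Less exemption ₹81,000 → base ₹125,000
  ₹125,000 × 27% = ₹33,750

Excess of tentative minimum tax over mainline income levy: ₹33,750 − ₹4,550 = ₹29,200.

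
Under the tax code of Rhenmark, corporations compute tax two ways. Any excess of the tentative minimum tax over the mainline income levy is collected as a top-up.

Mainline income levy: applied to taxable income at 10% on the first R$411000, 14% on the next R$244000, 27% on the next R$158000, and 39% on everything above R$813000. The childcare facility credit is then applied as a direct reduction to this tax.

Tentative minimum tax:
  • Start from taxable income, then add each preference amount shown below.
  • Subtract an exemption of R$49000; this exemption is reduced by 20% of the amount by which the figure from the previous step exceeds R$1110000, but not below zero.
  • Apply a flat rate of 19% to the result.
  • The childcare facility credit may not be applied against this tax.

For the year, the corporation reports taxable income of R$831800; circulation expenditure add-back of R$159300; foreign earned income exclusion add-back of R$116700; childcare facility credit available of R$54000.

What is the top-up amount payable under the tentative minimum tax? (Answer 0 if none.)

Tentative minimum tax:
  Adjusted income: R$831800 + R$159300 + R$116700 = R$1107800
  Exemption: R$1107800 ≤ R$1110000, so full R$49000 applies
  Base: R$1107800 − R$49000 = R$1058800
  R$1058800 × 19% = R$201172

Mainline income levy:
  R$411000 × 10% = R$41100
  R$244000 × 14% = R$34160
  R$158000 × 27% = R$42660
  R$18800 × 39% = R$7332
  → R$125252
  Less childcare facility credit R$54000 → R$71252

Excess of tentative minimum tax over mainline income levy: R$201172 − R$71252 = R$129920.

R$129920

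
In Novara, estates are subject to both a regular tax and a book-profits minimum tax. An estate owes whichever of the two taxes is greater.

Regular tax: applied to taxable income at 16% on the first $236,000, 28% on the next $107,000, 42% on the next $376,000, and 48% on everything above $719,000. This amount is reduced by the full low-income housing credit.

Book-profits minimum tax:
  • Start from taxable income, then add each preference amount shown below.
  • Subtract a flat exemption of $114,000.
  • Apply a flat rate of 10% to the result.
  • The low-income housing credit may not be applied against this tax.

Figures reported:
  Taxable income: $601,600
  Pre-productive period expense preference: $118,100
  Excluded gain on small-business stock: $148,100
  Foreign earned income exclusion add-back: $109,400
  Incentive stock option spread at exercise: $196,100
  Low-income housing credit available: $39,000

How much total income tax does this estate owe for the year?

$137,332

Book-profits minimum tax:
  Adjusted income: $601,600 + $118,100 + $148,100 + $109,400 + $196,100 = $1,173,300
  Less exemption $114,000 → base $1,059,300
  $1,059,300 × 10% = $105,930

Regular tax:
  $236,000 × 16% = $37,760
  $107,000 × 28% = $29,960
  $258,600 × 42% = $108,612
  → $176,332
  Less low-income housing credit $39,000 → $137,332

$137,332 > $105,930, so the regular tax governs.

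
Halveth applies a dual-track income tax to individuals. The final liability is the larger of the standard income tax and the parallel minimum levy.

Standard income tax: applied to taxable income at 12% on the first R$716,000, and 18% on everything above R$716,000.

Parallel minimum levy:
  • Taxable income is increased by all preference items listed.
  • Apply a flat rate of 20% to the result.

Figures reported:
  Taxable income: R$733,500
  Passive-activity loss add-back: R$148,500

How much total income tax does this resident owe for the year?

R$176,400

Standard income tax:
  R$716,000 × 12% = R$85,920
  R$17,500 × 18% = R$3,150
  → R$89,070

Parallel minimum levy:
  Adjusted income: R$733,500 + R$148,500 = R$882,000
  R$882,000 × 20% = R$176,400

R$176,400 > R$89,070, so the parallel minimum levy is the binding amount.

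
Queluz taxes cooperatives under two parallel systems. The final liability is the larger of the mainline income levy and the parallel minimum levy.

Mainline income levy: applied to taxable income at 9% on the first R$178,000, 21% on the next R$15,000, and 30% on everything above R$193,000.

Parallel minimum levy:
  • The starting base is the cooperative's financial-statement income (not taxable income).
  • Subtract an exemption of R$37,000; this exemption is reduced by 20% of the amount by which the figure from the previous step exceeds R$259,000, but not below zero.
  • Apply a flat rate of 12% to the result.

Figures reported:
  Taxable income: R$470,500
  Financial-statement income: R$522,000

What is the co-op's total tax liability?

R$102,420

Parallel minimum levy:
  Base (financial-statement income): R$522,000
  Exemption: 20% × (R$522,000 − R$259,000) = R$52,600 ≥ R$37,000, so the exemption is fully phased out
  Base: R$522,000 − R$0 = R$522,000
  R$522,000 × 12% = R$62,640

Mainline income levy:
  R$178,000 × 9% = R$16,020
  R$15,000 × 21% = R$3,150
  R$277,500 × 30% = R$83,250
  → R$102,420

R$102,420 > R$62,640, so the mainline income levy governs.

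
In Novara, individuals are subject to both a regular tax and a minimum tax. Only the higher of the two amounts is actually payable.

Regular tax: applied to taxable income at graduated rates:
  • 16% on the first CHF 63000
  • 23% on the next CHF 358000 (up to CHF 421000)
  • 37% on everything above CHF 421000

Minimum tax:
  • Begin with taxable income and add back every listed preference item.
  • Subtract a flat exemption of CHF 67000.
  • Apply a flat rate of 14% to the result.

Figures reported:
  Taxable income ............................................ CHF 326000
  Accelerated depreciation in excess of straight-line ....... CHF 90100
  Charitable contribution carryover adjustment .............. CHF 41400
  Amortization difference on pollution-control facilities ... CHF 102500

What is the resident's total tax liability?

Regular tax:
  CHF 63000 × 16% = CHF 10080
  CHF 263000 × 23% = CHF 60490
  → CHF 70570

Minimum tax:
  Adjusted income: CHF 326000 + CHF 90100 + CHF 41400 + CHF 102500 = CHF 560000
  Less exemption CHF 67000 → base CHF 493000
  CHF 493000 × 14% = CHF 69020

CHF 70570 > CHF 69020, so the regular tax governs.

CHF 70570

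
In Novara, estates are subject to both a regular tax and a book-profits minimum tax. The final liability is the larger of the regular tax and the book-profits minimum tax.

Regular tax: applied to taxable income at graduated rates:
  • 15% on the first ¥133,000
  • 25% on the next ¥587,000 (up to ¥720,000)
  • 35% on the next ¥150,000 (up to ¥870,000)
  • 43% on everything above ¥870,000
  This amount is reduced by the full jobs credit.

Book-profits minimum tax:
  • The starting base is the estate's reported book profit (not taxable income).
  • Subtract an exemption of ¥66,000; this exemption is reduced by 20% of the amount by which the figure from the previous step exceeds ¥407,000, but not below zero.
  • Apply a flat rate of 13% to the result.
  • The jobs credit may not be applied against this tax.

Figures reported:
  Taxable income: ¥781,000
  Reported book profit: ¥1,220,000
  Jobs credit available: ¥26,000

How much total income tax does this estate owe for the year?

Regular tax:
  ¥133,000 × 15% = ¥19,950
  ¥587,000 × 25% = ¥146,750
  ¥61,000 × 35% = ¥21,350
  → ¥188,050
  Less jobs credit ¥26,000 → ¥162,050

Book-profits minimum tax:
  Base (reported book profit): ¥1,220,000
  Exemption: 20% × (¥1,220,000 − ¥407,000) = ¥162,600 ≥ ¥66,000, so the exemption is fully phased out
  Base: ¥1,220,000 − ¥0 = ¥1,220,000
  ¥1,220,000 × 13% = ¥158,600

¥162,050 > ¥158,600, so the regular tax governs.

¥162,050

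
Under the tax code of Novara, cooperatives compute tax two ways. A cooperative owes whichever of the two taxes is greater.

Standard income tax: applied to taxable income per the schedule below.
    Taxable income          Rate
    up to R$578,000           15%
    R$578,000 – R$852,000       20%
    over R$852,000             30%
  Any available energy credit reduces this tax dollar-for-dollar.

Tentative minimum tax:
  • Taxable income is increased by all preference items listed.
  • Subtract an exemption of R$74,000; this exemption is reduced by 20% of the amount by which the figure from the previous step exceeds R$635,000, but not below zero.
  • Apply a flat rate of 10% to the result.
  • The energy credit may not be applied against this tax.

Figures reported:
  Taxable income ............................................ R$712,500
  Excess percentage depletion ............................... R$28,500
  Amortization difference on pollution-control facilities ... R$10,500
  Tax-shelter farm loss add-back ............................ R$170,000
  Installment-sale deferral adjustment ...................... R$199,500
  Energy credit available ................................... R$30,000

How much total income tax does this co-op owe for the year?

Standard income tax:
  R$578,000 × 15% = R$86,700
  R$134,500 × 20% = R$26,900
  → R$113,600
  Less energy credit R$30,000 → R$83,600

Tentative minimum tax:
  Adjusted income: R$712,500 + R$28,500 + R$10,500 + R$170,000 + R$199,500 = R$1,121,000
  Exemption: 20% × (R$1,121,000 − R$635,000) = R$97,200 ≥ R$74,000, so the exemption is fully phased out
  Base: R$1,121,000 − R$0 = R$1,121,000
  R$1,121,000 × 10% = R$112,100

R$112,100 > R$83,600, so the tentative minimum tax is the binding amount.

R$112,100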